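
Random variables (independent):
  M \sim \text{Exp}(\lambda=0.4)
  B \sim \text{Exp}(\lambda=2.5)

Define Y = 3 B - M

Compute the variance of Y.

For independent RVs: Var(aX + bY) = a²Var(X) + b²Var(Y)
Var(M) = 6.25
Var(B) = 0.16
Var(Y) = (-1)²*6.25 + 3²*0.16
= 1*6.25 + 9*0.16 = 7.69

7.69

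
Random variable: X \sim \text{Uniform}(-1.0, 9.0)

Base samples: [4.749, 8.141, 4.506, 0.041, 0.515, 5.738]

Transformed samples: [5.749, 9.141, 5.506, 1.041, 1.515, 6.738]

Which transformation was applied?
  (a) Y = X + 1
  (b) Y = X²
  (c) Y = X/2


Checking option (a) Y = X + 1:
  X = 4.749 -> Y = 5.749 ✓
  X = 8.141 -> Y = 9.141 ✓
  X = 4.506 -> Y = 5.506 ✓
All samples match this transformation.

(a) X + 1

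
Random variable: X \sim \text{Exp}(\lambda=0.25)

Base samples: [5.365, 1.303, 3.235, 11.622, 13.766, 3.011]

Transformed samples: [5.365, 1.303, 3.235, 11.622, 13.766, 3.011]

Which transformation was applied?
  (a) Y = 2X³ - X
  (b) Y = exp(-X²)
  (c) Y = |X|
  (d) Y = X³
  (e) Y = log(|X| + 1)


Checking option (c) Y = |X|:
  X = 5.365 -> Y = 5.365 ✓
  X = 1.303 -> Y = 1.303 ✓
  X = 3.235 -> Y = 3.235 ✓
All samples match this transformation.

(c) |X|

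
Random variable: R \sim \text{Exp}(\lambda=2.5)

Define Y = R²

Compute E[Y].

Using E[X²] = Var(X) + (E[X])²:
E[R] = 0.4
Var(R) = 1/2.5^2 = 0.16
E[R²] = 0.16 + 0.4² = 0.16 + 0.16 = 0.32

0.32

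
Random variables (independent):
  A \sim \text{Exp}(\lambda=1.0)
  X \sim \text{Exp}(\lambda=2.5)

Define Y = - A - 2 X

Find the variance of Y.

For independent RVs: Var(aX + bY) = a²Var(X) + b²Var(Y)
Var(A) = 1
Var(X) = 0.16
Var(Y) = (-1)²*1 + (-2)²*0.16
= 1*1 + 4*0.16 = 1.64

1.64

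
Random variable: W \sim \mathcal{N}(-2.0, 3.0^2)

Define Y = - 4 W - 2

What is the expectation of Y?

For Y = -4W - 2:
E[Y] = -4 * E[W] - 2
E[W] = -2.0 = -2
E[Y] = -4 * (-2) - 2 = 6

6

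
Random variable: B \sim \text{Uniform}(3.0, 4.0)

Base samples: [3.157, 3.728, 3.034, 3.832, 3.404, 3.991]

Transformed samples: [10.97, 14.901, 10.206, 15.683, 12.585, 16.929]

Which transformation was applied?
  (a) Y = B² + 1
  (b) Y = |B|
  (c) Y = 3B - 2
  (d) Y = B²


Checking option (a) Y = B² + 1:
  B = 3.157 -> Y = 10.97 ✓
  B = 3.728 -> Y = 14.901 ✓
  B = 3.034 -> Y = 10.206 ✓
All samples match this transformation.

(a) B² + 1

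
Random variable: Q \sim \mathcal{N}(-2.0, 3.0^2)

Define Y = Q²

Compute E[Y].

E[Q²] = Var(Q) + (E[Q])² = 9 + 4 = 13

13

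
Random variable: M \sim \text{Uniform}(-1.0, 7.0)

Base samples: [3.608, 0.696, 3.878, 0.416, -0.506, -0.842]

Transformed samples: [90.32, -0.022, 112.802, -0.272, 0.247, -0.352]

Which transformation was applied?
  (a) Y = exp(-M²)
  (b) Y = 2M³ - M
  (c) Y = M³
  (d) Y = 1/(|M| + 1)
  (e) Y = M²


Checking option (b) Y = 2M³ - M:
  M = 3.608 -> Y = 90.32 ✓
  M = 0.696 -> Y = -0.022 ✓
  M = 3.878 -> Y = 112.802 ✓
All samples match this transformation.

(b) 2M³ - M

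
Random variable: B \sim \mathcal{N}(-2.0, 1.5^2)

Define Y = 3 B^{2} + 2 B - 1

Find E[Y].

E[Y] = 3*E[B²] + 2*E[B] - 1
E[B] = -2
E[B²] = Var(B) + (E[B])² = 2.25 + 4 = 6.25
E[Y] = 3*6.25 + 2*(-2) - 1 = 13.75

13.75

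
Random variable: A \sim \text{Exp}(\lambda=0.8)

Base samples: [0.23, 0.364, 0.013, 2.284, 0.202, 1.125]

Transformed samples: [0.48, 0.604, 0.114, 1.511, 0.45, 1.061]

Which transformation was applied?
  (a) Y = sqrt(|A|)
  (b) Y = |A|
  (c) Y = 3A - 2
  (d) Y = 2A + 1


Checking option (a) Y = sqrt(|A|):
  A = 0.23 -> Y = 0.48 ✓
  A = 0.364 -> Y = 0.604 ✓
  A = 0.013 -> Y = 0.114 ✓
All samples match this transformation.

(a) sqrt(|A|)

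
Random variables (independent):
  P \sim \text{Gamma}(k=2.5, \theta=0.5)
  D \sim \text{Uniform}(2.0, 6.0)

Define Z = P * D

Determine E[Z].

For independent RVs: E[XY] = E[X]*E[Y]
E[P] = 1.25
E[D] = 4
E[Z] = 1.25 * 4 = 5

5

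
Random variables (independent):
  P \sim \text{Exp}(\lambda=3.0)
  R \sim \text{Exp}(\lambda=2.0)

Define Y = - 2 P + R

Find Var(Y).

For independent RVs: Var(aX + bY) = a²Var(X) + b²Var(Y)
Var(P) = 0.11111111
Var(R) = 0.25
Var(Y) = (-2)²*0.11111111 + 1²*0.25
= 4*0.11111111 + 1*0.25 = 0.69444444

0.69444444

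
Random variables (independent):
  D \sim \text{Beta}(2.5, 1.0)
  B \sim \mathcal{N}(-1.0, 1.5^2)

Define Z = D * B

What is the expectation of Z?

For independent RVs: E[XY] = E[X]*E[Y]
E[D] = 0.71428571
E[B] = -1
E[Z] = 0.71428571 * (-1) = -0.71428571

-0.71428571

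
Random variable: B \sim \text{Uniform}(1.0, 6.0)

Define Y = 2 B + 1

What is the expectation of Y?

For Y = 2B + 1:
E[Y] = 2 * E[B] + 1
E[B] = (1 + 6)/2 = 3.5
E[Y] = 2 * 3.5 + 1 = 8

8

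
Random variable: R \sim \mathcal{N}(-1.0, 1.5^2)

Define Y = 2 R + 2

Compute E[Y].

For Y = 2R + 2:
E[Y] = 2 * E[R] + 2
E[R] = -1.0 = -1
E[Y] = 2 * (-1) + 2 = 0

0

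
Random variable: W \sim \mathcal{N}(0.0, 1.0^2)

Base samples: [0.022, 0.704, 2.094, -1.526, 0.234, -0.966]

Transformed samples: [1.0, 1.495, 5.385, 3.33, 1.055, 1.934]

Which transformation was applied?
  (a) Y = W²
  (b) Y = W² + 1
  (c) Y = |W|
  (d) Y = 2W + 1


Checking option (b) Y = W² + 1:
  W = 0.022 -> Y = 1.0 ✓
  W = 0.704 -> Y = 1.495 ✓
  W = 2.094 -> Y = 5.385 ✓
All samples match this transformation.

(b) W² + 1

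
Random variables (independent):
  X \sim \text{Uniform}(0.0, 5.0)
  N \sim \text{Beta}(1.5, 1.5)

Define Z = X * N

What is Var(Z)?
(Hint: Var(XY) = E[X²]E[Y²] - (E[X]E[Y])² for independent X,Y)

Var(XY) = E[X²]E[Y²] - (E[X]E[Y])²
E[X] = 2.5, Var(X) = 2.0833333
E[N] = 0.5, Var(N) = 0.0625
E[X²] = 2.0833333 + 2.5² = 8.3333333
E[N²] = 0.0625 + 0.5² = 0.3125
Var(Z) = 8.3333333*0.3125 - (2.5*0.5)²
= 2.6041667 - 1.5625 = 1.0416667

1.0416667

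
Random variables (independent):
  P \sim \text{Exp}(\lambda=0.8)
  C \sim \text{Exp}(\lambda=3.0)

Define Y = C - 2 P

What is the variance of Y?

For independent RVs: Var(aX + bY) = a²Var(X) + b²Var(Y)
Var(P) = 1.5625
Var(C) = 0.11111111
Var(Y) = (-2)²*1.5625 + 1²*0.11111111
= 4*1.5625 + 1*0.11111111 = 6.3611111

6.3611111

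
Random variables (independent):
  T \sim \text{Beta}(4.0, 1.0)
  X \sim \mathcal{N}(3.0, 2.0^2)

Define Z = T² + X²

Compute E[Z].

E[Z] = E[T²] + E[X²]
E[T²] = Var(T) + E[T]² = 0.026666667 + 0.64 = 0.66666667
E[X²] = Var(X) + E[X]² = 4 + 9 = 13
E[Z] = 0.66666667 + 13 = 13.666667

13.666667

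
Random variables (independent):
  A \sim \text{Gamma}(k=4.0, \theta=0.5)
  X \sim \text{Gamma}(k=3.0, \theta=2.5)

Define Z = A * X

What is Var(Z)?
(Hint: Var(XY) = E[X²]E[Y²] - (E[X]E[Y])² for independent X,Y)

Var(XY) = E[X²]E[Y²] - (E[X]E[Y])²
E[A] = 2, Var(A) = 1
E[X] = 7.5, Var(X) = 18.75
E[A²] = 1 + 2² = 5
E[X²] = 18.75 + 7.5² = 75
Var(Z) = 5*75 - (2*7.5)²
= 375 - 225 = 150

150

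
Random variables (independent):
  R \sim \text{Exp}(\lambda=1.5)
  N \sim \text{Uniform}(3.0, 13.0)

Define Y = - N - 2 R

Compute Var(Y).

For independent RVs: Var(aX + bY) = a²Var(X) + b²Var(Y)
Var(R) = 0.44444444
Var(N) = 8.3333333
Var(Y) = (-2)²*0.44444444 + (-1)²*8.3333333
= 4*0.44444444 + 1*8.3333333 = 10.111111

10.111111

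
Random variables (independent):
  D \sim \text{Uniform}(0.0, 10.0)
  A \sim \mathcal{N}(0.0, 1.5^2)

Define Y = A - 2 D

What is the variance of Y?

For independent RVs: Var(aX + bY) = a²Var(X) + b²Var(Y)
Var(D) = 8.3333333
Var(A) = 2.25
Var(Y) = (-2)²*8.3333333 + 1²*2.25
= 4*8.3333333 + 1*2.25 = 35.583333

35.583333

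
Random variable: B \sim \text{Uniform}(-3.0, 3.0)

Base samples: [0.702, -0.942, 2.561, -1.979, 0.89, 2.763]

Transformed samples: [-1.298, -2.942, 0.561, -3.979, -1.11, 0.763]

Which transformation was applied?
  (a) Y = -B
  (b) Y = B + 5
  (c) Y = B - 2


Checking option (c) Y = B - 2:
  B = 0.702 -> Y = -1.298 ✓
  B = -0.942 -> Y = -2.942 ✓
  B = 2.561 -> Y = 0.561 ✓
All samples match this transformation.

(c) B - 2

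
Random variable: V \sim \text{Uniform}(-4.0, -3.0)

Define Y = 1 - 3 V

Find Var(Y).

For Y = aV + b: Var(Y) = a² * Var(V)
Var(V) = (-3 + 4)^2/12 = 0.083333333
Var(Y) = (-3)² * 0.083333333 = 9 * 0.083333333 = 0.75

0.75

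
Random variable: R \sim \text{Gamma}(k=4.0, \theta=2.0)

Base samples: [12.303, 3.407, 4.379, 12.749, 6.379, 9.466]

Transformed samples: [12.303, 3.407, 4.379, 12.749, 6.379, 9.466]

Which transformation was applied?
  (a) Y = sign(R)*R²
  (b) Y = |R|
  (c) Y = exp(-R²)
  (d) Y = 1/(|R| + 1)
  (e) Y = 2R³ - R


Checking option (b) Y = |R|:
  R = 12.303 -> Y = 12.303 ✓
  R = 3.407 -> Y = 3.407 ✓
  R = 4.379 -> Y = 4.379 ✓
All samples match this transformation.

(b) |R|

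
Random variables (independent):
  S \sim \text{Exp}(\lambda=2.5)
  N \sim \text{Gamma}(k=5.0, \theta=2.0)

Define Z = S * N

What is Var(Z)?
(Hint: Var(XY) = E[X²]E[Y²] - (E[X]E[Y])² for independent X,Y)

Var(XY) = E[X²]E[Y²] - (E[X]E[Y])²
E[S] = 0.4, Var(S) = 0.16
E[N] = 10, Var(N) = 20
E[S²] = 0.16 + 0.4² = 0.32
E[N²] = 20 + 10² = 120
Var(Z) = 0.32*120 - (0.4*10)²
= 38.4 - 16 = 22.4

22.4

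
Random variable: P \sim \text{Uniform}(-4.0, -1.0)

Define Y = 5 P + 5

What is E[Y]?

For Y = 5P + 5:
E[Y] = 5 * E[P] + 5
E[P] = (-4 - 1)/2 = -2.5
E[Y] = 5 * (-2.5) + 5 = -7.5

-7.5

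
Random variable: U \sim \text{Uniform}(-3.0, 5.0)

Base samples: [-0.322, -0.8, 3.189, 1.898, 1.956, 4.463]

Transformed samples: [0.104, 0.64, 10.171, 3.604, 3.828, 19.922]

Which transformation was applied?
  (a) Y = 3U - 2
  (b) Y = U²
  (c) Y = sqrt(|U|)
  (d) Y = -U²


Checking option (b) Y = U²:
  U = -0.322 -> Y = 0.104 ✓
  U = -0.8 -> Y = 0.64 ✓
  U = 3.189 -> Y = 10.171 ✓
All samples match this transformation.

(b) U²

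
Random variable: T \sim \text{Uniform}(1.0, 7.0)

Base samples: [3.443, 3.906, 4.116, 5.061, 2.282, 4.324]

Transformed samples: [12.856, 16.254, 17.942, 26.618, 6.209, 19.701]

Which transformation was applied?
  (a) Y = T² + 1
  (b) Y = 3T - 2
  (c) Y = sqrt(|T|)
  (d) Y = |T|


Checking option (a) Y = T² + 1:
  T = 3.443 -> Y = 12.856 ✓
  T = 3.906 -> Y = 16.254 ✓
  T = 4.116 -> Y = 17.942 ✓
All samples match this transformation.

(a) T² + 1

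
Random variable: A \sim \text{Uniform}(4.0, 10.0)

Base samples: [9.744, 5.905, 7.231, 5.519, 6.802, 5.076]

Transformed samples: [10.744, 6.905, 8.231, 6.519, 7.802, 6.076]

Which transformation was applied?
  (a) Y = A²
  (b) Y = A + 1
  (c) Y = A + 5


Checking option (b) Y = A + 1:
  A = 9.744 -> Y = 10.744 ✓
  A = 5.905 -> Y = 6.905 ✓
  A = 7.231 -> Y = 8.231 ✓
All samples match this transformation.

(b) A + 1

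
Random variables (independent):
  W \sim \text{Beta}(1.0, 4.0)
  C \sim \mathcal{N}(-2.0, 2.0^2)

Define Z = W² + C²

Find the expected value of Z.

E[Z] = E[W²] + E[C²]
E[W²] = Var(W) + E[W]² = 0.026666667 + 0.04 = 0.066666667
E[C²] = Var(C) + E[C]² = 4 + 4 = 8
E[Z] = 0.066666667 + 8 = 8.0666667

8.0666667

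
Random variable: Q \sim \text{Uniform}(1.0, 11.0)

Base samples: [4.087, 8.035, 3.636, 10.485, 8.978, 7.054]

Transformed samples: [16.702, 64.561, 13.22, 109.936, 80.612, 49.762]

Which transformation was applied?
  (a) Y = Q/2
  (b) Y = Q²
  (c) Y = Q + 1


Checking option (b) Y = Q²:
  Q = 4.087 -> Y = 16.702 ✓
  Q = 8.035 -> Y = 64.561 ✓
  Q = 3.636 -> Y = 13.22 ✓
All samples match this transformation.

(b) Q²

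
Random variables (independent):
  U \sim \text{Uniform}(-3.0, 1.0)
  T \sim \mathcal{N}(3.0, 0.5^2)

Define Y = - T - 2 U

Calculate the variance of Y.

For independent RVs: Var(aX + bY) = a²Var(X) + b²Var(Y)
Var(U) = 1.3333333
Var(T) = 0.25
Var(Y) = (-2)²*1.3333333 + (-1)²*0.25
= 4*1.3333333 + 1*0.25 = 5.5833333

5.5833333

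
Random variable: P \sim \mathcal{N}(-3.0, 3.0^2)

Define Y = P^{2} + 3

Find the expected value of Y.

E[Y] = 1*E[P²] + 3
E[P] = -3
E[P²] = Var(P) + (E[P])² = 9 + 9 = 18
E[Y] = 1*18 + 3 = 21

21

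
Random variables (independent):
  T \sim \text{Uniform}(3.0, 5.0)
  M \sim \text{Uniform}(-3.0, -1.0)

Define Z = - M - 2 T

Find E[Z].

E[Z] = -2*E[T] - 1*E[M]
E[T] = 4
E[M] = -2
E[Z] = -2*4 - 1*(-2) = -6

-6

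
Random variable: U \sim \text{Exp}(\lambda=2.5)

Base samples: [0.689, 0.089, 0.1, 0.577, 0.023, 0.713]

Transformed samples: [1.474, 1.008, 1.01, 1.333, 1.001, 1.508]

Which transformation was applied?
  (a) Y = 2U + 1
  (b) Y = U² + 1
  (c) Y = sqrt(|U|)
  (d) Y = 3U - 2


Checking option (b) Y = U² + 1:
  U = 0.689 -> Y = 1.474 ✓
  U = 0.089 -> Y = 1.008 ✓
  U = 0.1 -> Y = 1.01 ✓
All samples match this transformation.

(b) U² + 1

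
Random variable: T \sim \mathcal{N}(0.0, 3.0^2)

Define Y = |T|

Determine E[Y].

For X ~ N(0, 3.0²), E[|X|] = sigma * sqrt(2/pi)
= 3.0 * sqrt(2/pi) = 2.3936537

2.3936537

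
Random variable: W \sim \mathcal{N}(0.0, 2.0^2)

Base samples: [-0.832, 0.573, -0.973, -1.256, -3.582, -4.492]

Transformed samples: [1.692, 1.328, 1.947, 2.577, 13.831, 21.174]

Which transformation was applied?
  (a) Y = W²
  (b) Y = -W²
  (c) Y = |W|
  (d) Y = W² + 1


Checking option (d) Y = W² + 1:
  W = -0.832 -> Y = 1.692 ✓
  W = 0.573 -> Y = 1.328 ✓
  W = -0.973 -> Y = 1.947 ✓
All samples match this transformation.

(d) W² + 1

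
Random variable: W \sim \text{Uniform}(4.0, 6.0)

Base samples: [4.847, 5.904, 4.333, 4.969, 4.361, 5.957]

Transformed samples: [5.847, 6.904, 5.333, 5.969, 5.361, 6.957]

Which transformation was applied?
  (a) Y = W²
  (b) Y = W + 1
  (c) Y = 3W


Checking option (b) Y = W + 1:
  W = 4.847 -> Y = 5.847 ✓
  W = 5.904 -> Y = 6.904 ✓
  W = 4.333 -> Y = 5.333 ✓
All samples match this transformation.

(b) W + 1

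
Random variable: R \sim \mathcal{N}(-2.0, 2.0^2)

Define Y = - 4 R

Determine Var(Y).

For Y = aR + b: Var(Y) = a² * Var(R)
Var(R) = 2.0^2 = 4
Var(Y) = (-4)² * 4 = 16 * 4 = 64

64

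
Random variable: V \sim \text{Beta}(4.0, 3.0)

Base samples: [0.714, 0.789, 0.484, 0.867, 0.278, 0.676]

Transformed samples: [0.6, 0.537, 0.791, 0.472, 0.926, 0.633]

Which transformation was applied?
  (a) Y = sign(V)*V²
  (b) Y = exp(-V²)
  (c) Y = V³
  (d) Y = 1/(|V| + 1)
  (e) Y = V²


Checking option (b) Y = exp(-V²):
  V = 0.714 -> Y = 0.6 ✓
  V = 0.789 -> Y = 0.537 ✓
  V = 0.484 -> Y = 0.791 ✓
All samples match this transformation.

(b) exp(-V²)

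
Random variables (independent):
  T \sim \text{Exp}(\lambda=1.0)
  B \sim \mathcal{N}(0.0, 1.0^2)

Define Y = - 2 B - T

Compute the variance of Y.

For independent RVs: Var(aX + bY) = a²Var(X) + b²Var(Y)
Var(T) = 1
Var(B) = 1
Var(Y) = (-1)²*1 + (-2)²*1
= 1*1 + 4*1 = 5

5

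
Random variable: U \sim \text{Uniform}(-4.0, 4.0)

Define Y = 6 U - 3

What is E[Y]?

For Y = 6U - 3:
E[Y] = 6 * E[U] - 3
E[U] = (-4 + 4)/2 = 0
E[Y] = 6 * 0 - 3 = -3

-3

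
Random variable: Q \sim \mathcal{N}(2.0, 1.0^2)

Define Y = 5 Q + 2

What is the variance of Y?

For Y = aQ + b: Var(Y) = a² * Var(Q)
Var(Q) = 1.0^2 = 1
Var(Y) = 5² * 1 = 25 * 1 = 25

25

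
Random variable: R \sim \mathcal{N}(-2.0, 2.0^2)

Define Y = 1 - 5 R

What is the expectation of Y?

For Y = -5R + 1:
E[Y] = -5 * E[R] + 1
E[R] = -2.0 = -2
E[Y] = -5 * (-2) + 1 = 11

11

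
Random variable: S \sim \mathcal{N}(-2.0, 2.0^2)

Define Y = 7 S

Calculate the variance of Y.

For Y = aS + b: Var(Y) = a² * Var(S)
Var(S) = 2.0^2 = 4
Var(Y) = 7² * 4 = 49 * 4 = 196

196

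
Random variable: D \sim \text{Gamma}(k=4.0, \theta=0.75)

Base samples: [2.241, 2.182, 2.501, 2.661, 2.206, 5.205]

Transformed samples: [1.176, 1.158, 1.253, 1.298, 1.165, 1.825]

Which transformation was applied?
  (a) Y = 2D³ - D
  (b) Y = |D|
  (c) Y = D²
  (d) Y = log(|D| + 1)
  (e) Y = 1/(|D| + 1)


Checking option (d) Y = log(|D| + 1):
  D = 2.241 -> Y = 1.176 ✓
  D = 2.182 -> Y = 1.158 ✓
  D = 2.501 -> Y = 1.253 ✓
All samples match this transformation.

(d) log(|D| + 1)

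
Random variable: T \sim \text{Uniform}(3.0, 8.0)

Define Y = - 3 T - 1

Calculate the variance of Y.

For Y = aT + b: Var(Y) = a² * Var(T)
Var(T) = (8 - 3)^2/12 = 2.0833333
Var(Y) = (-3)² * 2.0833333 = 9 * 2.0833333 = 18.75

18.75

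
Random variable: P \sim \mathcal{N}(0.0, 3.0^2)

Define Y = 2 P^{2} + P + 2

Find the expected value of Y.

E[Y] = 2*E[P²] + 1*E[P] + 2
E[P] = 0
E[P²] = Var(P) + (E[P])² = 9 + 0 = 9
E[Y] = 2*9 + 1*0 + 2 = 20

20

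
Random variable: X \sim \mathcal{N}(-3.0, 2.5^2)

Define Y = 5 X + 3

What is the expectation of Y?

For Y = 5X + 3:
E[Y] = 5 * E[X] + 3
E[X] = -3.0 = -3
E[Y] = 5 * (-3) + 3 = -12

-12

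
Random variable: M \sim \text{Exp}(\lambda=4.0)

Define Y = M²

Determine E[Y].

E[M²] = Var(M) + (E[M])² = 0.0625 + 0.0625 = 0.125

0.125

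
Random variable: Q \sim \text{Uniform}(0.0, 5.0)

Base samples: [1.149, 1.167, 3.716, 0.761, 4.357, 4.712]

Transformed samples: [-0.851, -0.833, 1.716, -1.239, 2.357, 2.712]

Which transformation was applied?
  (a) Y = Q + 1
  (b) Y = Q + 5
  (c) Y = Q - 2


Checking option (c) Y = Q - 2:
  Q = 1.149 -> Y = -0.851 ✓
  Q = 1.167 -> Y = -0.833 ✓
  Q = 3.716 -> Y = 1.716 ✓
All samples match this transformation.

(c) Q - 2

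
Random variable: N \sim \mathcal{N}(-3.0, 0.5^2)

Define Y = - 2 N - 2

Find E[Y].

For Y = -2N - 2:
E[Y] = -2 * E[N] - 2
E[N] = -3.0 = -3
E[Y] = -2 * (-3) - 2 = 4

4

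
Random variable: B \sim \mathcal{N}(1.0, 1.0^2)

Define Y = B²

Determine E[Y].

E[B²] = Var(B) + (E[B])² = 1 + 1 = 2

2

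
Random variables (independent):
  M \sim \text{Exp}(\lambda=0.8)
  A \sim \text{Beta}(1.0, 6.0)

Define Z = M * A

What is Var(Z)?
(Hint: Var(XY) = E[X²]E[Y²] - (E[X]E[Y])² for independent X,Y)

Var(XY) = E[X²]E[Y²] - (E[X]E[Y])²
E[M] = 1.25, Var(M) = 1.5625
E[A] = 0.14285714, Var(A) = 0.015306122
E[M²] = 1.5625 + 1.25² = 3.125
E[A²] = 0.015306122 + 0.14285714² = 0.035714286
Var(Z) = 3.125*0.035714286 - (1.25*0.14285714)²
= 0.11160714 - 0.031887755 = 0.079719388

0.079719388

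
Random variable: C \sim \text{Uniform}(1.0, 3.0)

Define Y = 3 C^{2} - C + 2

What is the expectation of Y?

E[Y] = 3*E[C²] - 1*E[C] + 2
E[C] = 2
E[C²] = Var(C) + (E[C])² = 0.33333333 + 4 = 4.3333333
E[Y] = 3*4.3333333 - 1*2 + 2 = 13

13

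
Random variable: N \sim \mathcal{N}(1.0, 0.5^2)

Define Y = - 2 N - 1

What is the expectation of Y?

For Y = -2N - 1:
E[Y] = -2 * E[N] - 1
E[N] = 1.0 = 1
E[Y] = -2 * 1 - 1 = -3

-3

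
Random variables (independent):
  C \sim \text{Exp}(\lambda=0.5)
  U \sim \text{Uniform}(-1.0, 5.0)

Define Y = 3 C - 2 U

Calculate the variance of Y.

For independent RVs: Var(aX + bY) = a²Var(X) + b²Var(Y)
Var(C) = 4
Var(U) = 3
Var(Y) = 3²*4 + (-2)²*3
= 9*4 + 4*3 = 48

48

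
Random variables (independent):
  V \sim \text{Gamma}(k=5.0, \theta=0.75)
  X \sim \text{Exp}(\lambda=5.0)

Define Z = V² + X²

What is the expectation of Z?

E[Z] = E[V²] + E[X²]
E[V²] = Var(V) + E[V]² = 2.8125 + 14.0625 = 16.875
E[X²] = Var(X) + E[X]² = 0.04 + 0.04 = 0.08
E[Z] = 16.875 + 0.08 = 16.955

16.955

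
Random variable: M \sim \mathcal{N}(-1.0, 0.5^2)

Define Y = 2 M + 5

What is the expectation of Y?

For Y = 2M + 5:
E[Y] = 2 * E[M] + 5
E[M] = -1.0 = -1
E[Y] = 2 * (-1) + 5 = 3

3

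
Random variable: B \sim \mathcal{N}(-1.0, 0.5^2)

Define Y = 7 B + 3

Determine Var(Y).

For Y = aB + b: Var(Y) = a² * Var(B)
Var(B) = 0.5^2 = 0.25
Var(Y) = 7² * 0.25 = 49 * 0.25 = 12.25

12.25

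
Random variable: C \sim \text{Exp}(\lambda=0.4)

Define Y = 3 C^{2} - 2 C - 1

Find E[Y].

E[Y] = 3*E[C²] - 2*E[C] - 1
E[C] = 2.5
E[C²] = Var(C) + (E[C])² = 6.25 + 6.25 = 12.5
E[Y] = 3*12.5 - 2*2.5 - 1 = 31.5

31.5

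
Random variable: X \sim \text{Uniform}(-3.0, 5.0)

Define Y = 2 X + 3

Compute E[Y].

For Y = 2X + 3:
E[Y] = 2 * E[X] + 3
E[X] = (-3 + 5)/2 = 1
E[Y] = 2 * 1 + 3 = 5

5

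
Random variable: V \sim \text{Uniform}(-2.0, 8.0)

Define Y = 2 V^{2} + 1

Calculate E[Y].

E[Y] = 2*E[V²] + 1
E[V] = 3
E[V²] = Var(V) + (E[V])² = 8.3333333 + 9 = 17.333333
E[Y] = 2*17.333333 + 1 = 35.666667

35.666667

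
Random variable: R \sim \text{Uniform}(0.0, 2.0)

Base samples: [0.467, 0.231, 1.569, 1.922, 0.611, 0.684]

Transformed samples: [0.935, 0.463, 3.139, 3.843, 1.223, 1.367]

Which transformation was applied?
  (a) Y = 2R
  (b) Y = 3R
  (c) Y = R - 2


Checking option (a) Y = 2R:
  R = 0.467 -> Y = 0.935 ✓
  R = 0.231 -> Y = 0.463 ✓
  R = 1.569 -> Y = 3.139 ✓
All samples match this transformation.

(a) 2R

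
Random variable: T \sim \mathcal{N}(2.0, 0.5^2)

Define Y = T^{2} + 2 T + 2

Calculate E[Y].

E[Y] = 1*E[T²] + 2*E[T] + 2
E[T] = 2
E[T²] = Var(T) + (E[T])² = 0.25 + 4 = 4.25
E[Y] = 1*4.25 + 2*2 + 2 = 10.25

10.25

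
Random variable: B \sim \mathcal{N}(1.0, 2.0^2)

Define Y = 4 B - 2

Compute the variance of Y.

For Y = aB + b: Var(Y) = a² * Var(B)
Var(B) = 2.0^2 = 4
Var(Y) = 4² * 4 = 16 * 4 = 64

64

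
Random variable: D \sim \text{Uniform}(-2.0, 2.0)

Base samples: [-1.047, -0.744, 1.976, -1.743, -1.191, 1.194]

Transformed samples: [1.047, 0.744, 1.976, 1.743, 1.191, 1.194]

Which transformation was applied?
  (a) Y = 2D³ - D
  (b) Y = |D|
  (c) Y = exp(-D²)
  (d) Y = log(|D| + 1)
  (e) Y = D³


Checking option (b) Y = |D|:
  D = -1.047 -> Y = 1.047 ✓
  D = -0.744 -> Y = 0.744 ✓
  D = 1.976 -> Y = 1.976 ✓
All samples match this transformation.

(b) |D|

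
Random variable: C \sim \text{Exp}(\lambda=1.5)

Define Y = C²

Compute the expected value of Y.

E[C²] = Var(C) + (E[C])² = 0.44444444 + 0.44444444 = 0.88888889

0.88888889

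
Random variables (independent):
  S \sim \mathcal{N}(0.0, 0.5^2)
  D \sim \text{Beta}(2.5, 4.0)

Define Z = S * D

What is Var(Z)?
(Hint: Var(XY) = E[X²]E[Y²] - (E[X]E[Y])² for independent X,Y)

Var(XY) = E[X²]E[Y²] - (E[X]E[Y])²
E[S] = 0, Var(S) = 0.25
E[D] = 0.38461538, Var(D) = 0.031558185
E[S²] = 0.25 + 0² = 0.25
E[D²] = 0.031558185 + 0.38461538² = 0.17948718
Var(Z) = 0.25*0.17948718 - (0*0.38461538)²
= 0.044871795 - 0 = 0.044871795

0.044871795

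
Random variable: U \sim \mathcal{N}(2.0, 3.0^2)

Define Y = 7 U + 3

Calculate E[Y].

For Y = 7U + 3:
E[Y] = 7 * E[U] + 3
E[U] = 2.0 = 2
E[Y] = 7 * 2 + 3 = 17

17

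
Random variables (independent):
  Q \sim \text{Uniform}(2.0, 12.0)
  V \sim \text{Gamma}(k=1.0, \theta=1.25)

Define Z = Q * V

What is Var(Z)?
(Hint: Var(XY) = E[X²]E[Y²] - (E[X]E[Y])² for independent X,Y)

Var(XY) = E[X²]E[Y²] - (E[X]E[Y])²
E[Q] = 7, Var(Q) = 8.3333333
E[V] = 1.25, Var(V) = 1.5625
E[Q²] = 8.3333333 + 7² = 57.333333
E[V²] = 1.5625 + 1.25² = 3.125
Var(Z) = 57.333333*3.125 - (7*1.25)²
= 179.16667 - 76.5625 = 102.60417

102.60417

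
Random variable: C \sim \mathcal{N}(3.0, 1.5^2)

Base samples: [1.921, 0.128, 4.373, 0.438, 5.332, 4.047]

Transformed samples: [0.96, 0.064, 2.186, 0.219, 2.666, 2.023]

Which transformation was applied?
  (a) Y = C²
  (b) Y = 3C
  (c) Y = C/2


Checking option (c) Y = C/2:
  C = 1.921 -> Y = 0.96 ✓
  C = 0.128 -> Y = 0.064 ✓
  C = 4.373 -> Y = 2.186 ✓
All samples match this transformation.

(c) C/2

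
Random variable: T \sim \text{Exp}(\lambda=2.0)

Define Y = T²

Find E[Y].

E[T²] = Var(T) + (E[T])² = 0.25 + 0.25 = 0.5

0.5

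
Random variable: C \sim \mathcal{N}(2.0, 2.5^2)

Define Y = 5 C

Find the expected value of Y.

For Y = 5C:
E[Y] = 5 * E[C]
E[C] = 2.0 = 2
E[Y] = 5 * 2 = 10

10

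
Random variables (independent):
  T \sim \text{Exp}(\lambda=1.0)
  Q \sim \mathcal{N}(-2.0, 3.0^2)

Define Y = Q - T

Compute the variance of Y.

For independent RVs: Var(aX + bY) = a²Var(X) + b²Var(Y)
Var(T) = 1
Var(Q) = 9
Var(Y) = (-1)²*1 + 1²*9
= 1*1 + 1*9 = 10

10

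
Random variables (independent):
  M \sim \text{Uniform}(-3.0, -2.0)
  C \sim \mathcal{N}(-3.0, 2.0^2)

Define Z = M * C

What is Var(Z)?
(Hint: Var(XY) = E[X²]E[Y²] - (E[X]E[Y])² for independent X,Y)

Var(XY) = E[X²]E[Y²] - (E[X]E[Y])²
E[M] = -2.5, Var(M) = 0.083333333
E[C] = -3, Var(C) = 4
E[M²] = 0.083333333 + (-2.5)² = 6.3333333
E[C²] = 4 + (-3)² = 13
Var(Z) = 6.3333333*13 - (-2.5*(-3))²
= 82.333333 - 56.25 = 26.083333

26.083333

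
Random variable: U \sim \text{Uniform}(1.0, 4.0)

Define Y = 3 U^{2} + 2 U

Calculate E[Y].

E[Y] = 3*E[U²] + 2*E[U]
E[U] = 2.5
E[U²] = Var(U) + (E[U])² = 0.75 + 6.25 = 7
E[Y] = 3*7 + 2*2.5 = 26

26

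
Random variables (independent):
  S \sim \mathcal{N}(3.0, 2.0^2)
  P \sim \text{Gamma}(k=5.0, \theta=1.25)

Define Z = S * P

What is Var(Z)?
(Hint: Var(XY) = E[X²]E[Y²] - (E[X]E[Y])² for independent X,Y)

Var(XY) = E[X²]E[Y²] - (E[X]E[Y])²
E[S] = 3, Var(S) = 4
E[P] = 6.25, Var(P) = 7.8125
E[S²] = 4 + 3² = 13
E[P²] = 7.8125 + 6.25² = 46.875
Var(Z) = 13*46.875 - (3*6.25)²
= 609.375 - 351.5625 = 257.8125

257.8125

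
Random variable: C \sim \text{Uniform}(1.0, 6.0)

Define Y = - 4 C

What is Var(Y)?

For Y = aC + b: Var(Y) = a² * Var(C)
Var(C) = (6 - 1)^2/12 = 2.0833333
Var(Y) = (-4)² * 2.0833333 = 16 * 2.0833333 = 33.333333

33.333333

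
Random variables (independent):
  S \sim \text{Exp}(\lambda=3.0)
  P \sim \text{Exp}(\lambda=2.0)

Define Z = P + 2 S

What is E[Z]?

E[Z] = 2*E[S] + 1*E[P]
E[S] = 0.33333333
E[P] = 0.5
E[Z] = 2*0.33333333 + 1*0.5 = 1.1666667

1.1666667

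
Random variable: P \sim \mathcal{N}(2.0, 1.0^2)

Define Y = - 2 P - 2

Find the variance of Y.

For Y = aP + b: Var(Y) = a² * Var(P)
Var(P) = 1.0^2 = 1
Var(Y) = (-2)² * 1 = 4 * 1 = 4

4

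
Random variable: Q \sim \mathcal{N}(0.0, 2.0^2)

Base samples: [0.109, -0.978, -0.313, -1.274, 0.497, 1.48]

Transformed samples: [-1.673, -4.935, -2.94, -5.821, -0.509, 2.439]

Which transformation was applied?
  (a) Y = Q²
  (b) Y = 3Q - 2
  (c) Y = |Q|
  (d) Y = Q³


Checking option (b) Y = 3Q - 2:
  Q = 0.109 -> Y = -1.673 ✓
  Q = -0.978 -> Y = -4.935 ✓
  Q = -0.313 -> Y = -2.94 ✓
All samples match this transformation.

(b) 3Q - 2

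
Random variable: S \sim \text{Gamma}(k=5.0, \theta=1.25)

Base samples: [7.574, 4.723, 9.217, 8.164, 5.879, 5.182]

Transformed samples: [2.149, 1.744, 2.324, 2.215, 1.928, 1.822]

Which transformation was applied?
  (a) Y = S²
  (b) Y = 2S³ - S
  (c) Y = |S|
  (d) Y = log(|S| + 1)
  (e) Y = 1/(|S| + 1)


Checking option (d) Y = log(|S| + 1):
  S = 7.574 -> Y = 2.149 ✓
  S = 4.723 -> Y = 1.744 ✓
  S = 9.217 -> Y = 2.324 ✓
All samples match this transformation.

(d) log(|S| + 1)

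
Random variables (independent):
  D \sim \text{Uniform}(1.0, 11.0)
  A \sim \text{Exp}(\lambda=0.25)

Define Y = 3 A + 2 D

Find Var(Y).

For independent RVs: Var(aX + bY) = a²Var(X) + b²Var(Y)
Var(D) = 8.3333333
Var(A) = 16
Var(Y) = 2²*8.3333333 + 3²*16
= 4*8.3333333 + 9*16 = 177.33333

177.33333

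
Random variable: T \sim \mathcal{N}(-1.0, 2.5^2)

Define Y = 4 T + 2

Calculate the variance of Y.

For Y = aT + b: Var(Y) = a² * Var(T)
Var(T) = 2.5^2 = 6.25
Var(Y) = 4² * 6.25 = 16 * 6.25 = 100

100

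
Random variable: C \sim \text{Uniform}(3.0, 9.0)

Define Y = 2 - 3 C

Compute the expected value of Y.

For Y = -3C + 2:
E[Y] = -3 * E[C] + 2
E[C] = (3 + 9)/2 = 6
E[Y] = -3 * 6 + 2 = -16

-16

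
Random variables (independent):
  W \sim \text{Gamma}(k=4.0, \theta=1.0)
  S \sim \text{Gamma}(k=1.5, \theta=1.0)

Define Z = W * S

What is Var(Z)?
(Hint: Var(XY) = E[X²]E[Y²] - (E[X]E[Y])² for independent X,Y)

Var(XY) = E[X²]E[Y²] - (E[X]E[Y])²
E[W] = 4, Var(W) = 4
E[S] = 1.5, Var(S) = 1.5
E[W²] = 4 + 4² = 20
E[S²] = 1.5 + 1.5² = 3.75
Var(Z) = 20*3.75 - (4*1.5)²
= 75 - 36 = 39

39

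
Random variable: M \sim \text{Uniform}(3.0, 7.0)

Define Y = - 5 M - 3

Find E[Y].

For Y = -5M - 3:
E[Y] = -5 * E[M] - 3
E[M] = (3 + 7)/2 = 5
E[Y] = -5 * 5 - 3 = -28

-28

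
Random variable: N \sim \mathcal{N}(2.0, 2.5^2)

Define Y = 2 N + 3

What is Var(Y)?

For Y = aN + b: Var(Y) = a² * Var(N)
Var(N) = 2.5^2 = 6.25
Var(Y) = 2² * 6.25 = 4 * 6.25 = 25

25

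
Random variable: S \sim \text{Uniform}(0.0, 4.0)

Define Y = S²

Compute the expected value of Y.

Using E[X²] = Var(X) + (E[X])²:
E[S] = 2
Var(S) = (4 - 0)^2/12 = 1.3333333
E[S²] = 1.3333333 + 2² = 1.3333333 + 4 = 5.3333333

5.3333333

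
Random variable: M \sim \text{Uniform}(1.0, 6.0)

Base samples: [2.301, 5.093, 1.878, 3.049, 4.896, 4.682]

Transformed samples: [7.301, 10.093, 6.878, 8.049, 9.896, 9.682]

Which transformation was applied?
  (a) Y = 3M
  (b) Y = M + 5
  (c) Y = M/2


Checking option (b) Y = M + 5:
  M = 2.301 -> Y = 7.301 ✓
  M = 5.093 -> Y = 10.093 ✓
  M = 1.878 -> Y = 6.878 ✓
All samples match this transformation.

(b) M + 5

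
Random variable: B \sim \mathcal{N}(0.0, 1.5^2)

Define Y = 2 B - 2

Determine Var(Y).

For Y = aB + b: Var(Y) = a² * Var(B)
Var(B) = 1.5^2 = 2.25
Var(Y) = 2² * 2.25 = 4 * 2.25 = 9

9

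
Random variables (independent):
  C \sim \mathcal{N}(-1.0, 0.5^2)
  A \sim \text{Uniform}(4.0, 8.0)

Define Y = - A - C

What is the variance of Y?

For independent RVs: Var(aX + bY) = a²Var(X) + b²Var(Y)
Var(C) = 0.25
Var(A) = 1.3333333
Var(Y) = (-1)²*0.25 + (-1)²*1.3333333
= 1*0.25 + 1*1.3333333 = 1.5833333

1.5833333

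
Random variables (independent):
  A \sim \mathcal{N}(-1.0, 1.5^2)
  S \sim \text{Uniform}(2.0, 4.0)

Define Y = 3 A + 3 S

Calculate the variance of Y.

For independent RVs: Var(aX + bY) = a²Var(X) + b²Var(Y)
Var(A) = 2.25
Var(S) = 0.33333333
Var(Y) = 3²*2.25 + 3²*0.33333333
= 9*2.25 + 9*0.33333333 = 23.25

23.25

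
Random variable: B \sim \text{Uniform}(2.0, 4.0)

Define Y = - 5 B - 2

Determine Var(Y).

For Y = aB + b: Var(Y) = a² * Var(B)
Var(B) = (4 - 2)^2/12 = 0.33333333
Var(Y) = (-5)² * 0.33333333 = 25 * 0.33333333 = 8.3333333

8.3333333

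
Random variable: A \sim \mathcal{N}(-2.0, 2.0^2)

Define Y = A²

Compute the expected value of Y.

Using E[X²] = Var(X) + (E[X])²:
E[A] = -2
Var(A) = 2.0^2 = 4
E[A²] = 4 + (-2)² = 4 + 4 = 8

8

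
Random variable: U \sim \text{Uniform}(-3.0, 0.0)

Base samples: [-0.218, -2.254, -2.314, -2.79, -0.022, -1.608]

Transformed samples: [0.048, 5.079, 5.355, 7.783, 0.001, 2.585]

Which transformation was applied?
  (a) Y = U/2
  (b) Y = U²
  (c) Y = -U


Checking option (b) Y = U²:
  U = -0.218 -> Y = 0.048 ✓
  U = -2.254 -> Y = 5.079 ✓
  U = -2.314 -> Y = 5.355 ✓
All samples match this transformation.

(b) U²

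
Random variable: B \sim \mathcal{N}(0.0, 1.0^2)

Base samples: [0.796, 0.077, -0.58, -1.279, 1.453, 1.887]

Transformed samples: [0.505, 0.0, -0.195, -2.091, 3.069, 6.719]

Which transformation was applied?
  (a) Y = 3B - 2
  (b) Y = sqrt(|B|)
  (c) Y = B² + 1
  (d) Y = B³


Checking option (d) Y = B³:
  B = 0.796 -> Y = 0.505 ✓
  B = 0.077 -> Y = 0.0 ✓
  B = -0.58 -> Y = -0.195 ✓
All samples match this transformation.

(d) B³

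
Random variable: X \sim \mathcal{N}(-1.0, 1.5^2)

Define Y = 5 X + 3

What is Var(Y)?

For Y = aX + b: Var(Y) = a² * Var(X)
Var(X) = 1.5^2 = 2.25
Var(Y) = 5² * 2.25 = 25 * 2.25 = 56.25

56.25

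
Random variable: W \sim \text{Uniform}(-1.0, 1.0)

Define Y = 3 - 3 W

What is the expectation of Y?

For Y = -3W + 3:
E[Y] = -3 * E[W] + 3
E[W] = (-1 + 1)/2 = 0
E[Y] = -3 * 0 + 3 = 3

3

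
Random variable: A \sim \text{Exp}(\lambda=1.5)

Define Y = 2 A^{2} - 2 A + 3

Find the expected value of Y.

E[Y] = 2*E[A²] - 2*E[A] + 3
E[A] = 0.66666667
E[A²] = Var(A) + (E[A])² = 0.44444444 + 0.44444444 = 0.88888889
E[Y] = 2*0.88888889 - 2*0.66666667 + 3 = 3.4444444

3.4444444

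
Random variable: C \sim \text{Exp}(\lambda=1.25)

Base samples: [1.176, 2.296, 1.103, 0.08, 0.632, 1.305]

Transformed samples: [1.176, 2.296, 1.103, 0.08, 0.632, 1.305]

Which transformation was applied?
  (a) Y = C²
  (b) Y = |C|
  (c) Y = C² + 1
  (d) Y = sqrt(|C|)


Checking option (b) Y = |C|:
  C = 1.176 -> Y = 1.176 ✓
  C = 2.296 -> Y = 2.296 ✓
  C = 1.103 -> Y = 1.103 ✓
All samples match this transformation.

(b) |C|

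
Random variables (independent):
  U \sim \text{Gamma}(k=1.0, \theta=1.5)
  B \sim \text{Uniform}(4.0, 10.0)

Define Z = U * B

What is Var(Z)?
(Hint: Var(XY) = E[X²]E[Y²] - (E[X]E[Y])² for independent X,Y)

Var(XY) = E[X²]E[Y²] - (E[X]E[Y])²
E[U] = 1.5, Var(U) = 2.25
E[B] = 7, Var(B) = 3
E[U²] = 2.25 + 1.5² = 4.5
E[B²] = 3 + 7² = 52
Var(Z) = 4.5*52 - (1.5*7)²
= 234 - 110.25 = 123.75

123.75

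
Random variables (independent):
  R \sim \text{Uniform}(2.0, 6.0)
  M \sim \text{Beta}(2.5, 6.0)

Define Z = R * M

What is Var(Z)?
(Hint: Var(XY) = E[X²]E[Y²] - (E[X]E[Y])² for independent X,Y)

Var(XY) = E[X²]E[Y²] - (E[X]E[Y])²
E[R] = 4, Var(R) = 1.3333333
E[M] = 0.29411765, Var(M) = 0.021853943
E[R²] = 1.3333333 + 4² = 17.333333
E[M²] = 0.021853943 + 0.29411765² = 0.10835913
Var(Z) = 17.333333*0.10835913 - (4*0.29411765)²
= 1.878225 - 1.384083 = 0.49414193

0.49414193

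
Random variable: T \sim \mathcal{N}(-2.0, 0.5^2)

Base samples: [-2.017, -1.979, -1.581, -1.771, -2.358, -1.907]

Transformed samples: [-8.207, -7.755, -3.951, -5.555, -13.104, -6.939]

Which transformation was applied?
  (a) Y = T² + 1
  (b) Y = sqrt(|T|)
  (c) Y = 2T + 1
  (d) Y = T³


Checking option (d) Y = T³:
  T = -2.017 -> Y = -8.207 ✓
  T = -1.979 -> Y = -7.755 ✓
  T = -1.581 -> Y = -3.951 ✓
All samples match this transformation.

(d) T³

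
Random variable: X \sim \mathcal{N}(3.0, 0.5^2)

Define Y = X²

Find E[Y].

Using E[X²] = Var(X) + (E[X])²:
E[X] = 3
Var(X) = 0.5^2 = 0.25
E[X²] = 0.25 + 3² = 0.25 + 9 = 9.25

9.25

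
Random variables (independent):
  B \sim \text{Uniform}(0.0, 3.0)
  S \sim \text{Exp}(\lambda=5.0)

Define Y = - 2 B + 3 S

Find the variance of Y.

For independent RVs: Var(aX + bY) = a²Var(X) + b²Var(Y)
Var(B) = 0.75
Var(S) = 0.04
Var(Y) = (-2)²*0.75 + 3²*0.04
= 4*0.75 + 9*0.04 = 3.36

3.36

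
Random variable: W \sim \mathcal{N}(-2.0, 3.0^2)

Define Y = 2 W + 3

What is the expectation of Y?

For Y = 2W + 3:
E[Y] = 2 * E[W] + 3
E[W] = -2.0 = -2
E[Y] = 2 * (-2) + 3 = -1

-1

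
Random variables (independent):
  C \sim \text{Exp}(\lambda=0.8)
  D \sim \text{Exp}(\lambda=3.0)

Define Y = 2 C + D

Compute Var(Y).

For independent RVs: Var(aX + bY) = a²Var(X) + b²Var(Y)
Var(C) = 1.5625
Var(D) = 0.11111111
Var(Y) = 2²*1.5625 + 1²*0.11111111
= 4*1.5625 + 1*0.11111111 = 6.3611111

6.3611111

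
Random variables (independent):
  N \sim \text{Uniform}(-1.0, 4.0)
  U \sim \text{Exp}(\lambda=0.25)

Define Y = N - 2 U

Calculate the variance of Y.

For independent RVs: Var(aX + bY) = a²Var(X) + b²Var(Y)
Var(N) = 2.0833333
Var(U) = 16
Var(Y) = 1²*2.0833333 + (-2)²*16
= 1*2.0833333 + 4*16 = 66.083333

66.083333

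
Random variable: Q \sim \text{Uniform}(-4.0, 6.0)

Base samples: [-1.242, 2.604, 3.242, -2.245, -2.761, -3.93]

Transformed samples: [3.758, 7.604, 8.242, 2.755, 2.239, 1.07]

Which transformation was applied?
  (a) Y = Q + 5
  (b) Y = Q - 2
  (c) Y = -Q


Checking option (a) Y = Q + 5:
  Q = -1.242 -> Y = 3.758 ✓
  Q = 2.604 -> Y = 7.604 ✓
  Q = 3.242 -> Y = 8.242 ✓
All samples match this transformation.

(a) Q + 5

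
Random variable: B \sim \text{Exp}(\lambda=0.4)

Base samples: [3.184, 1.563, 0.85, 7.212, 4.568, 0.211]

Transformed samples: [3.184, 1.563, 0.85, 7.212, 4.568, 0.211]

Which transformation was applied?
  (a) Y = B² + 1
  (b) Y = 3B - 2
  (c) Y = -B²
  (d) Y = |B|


Checking option (d) Y = |B|:
  B = 3.184 -> Y = 3.184 ✓
  B = 1.563 -> Y = 1.563 ✓
  B = 0.85 -> Y = 0.85 ✓
All samples match this transformation.

(d) |B|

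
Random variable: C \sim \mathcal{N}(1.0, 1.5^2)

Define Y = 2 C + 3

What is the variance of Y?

For Y = aC + b: Var(Y) = a² * Var(C)
Var(C) = 1.5^2 = 2.25
Var(Y) = 2² * 2.25 = 4 * 2.25 = 9

9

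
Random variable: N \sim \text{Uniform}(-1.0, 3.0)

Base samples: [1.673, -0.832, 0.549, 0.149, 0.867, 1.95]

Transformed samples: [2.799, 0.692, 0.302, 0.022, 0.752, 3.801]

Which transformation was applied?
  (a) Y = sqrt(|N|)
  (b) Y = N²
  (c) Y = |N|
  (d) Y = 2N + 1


Checking option (b) Y = N²:
  N = 1.673 -> Y = 2.799 ✓
  N = -0.832 -> Y = 0.692 ✓
  N = 0.549 -> Y = 0.302 ✓
All samples match this transformation.

(b) N²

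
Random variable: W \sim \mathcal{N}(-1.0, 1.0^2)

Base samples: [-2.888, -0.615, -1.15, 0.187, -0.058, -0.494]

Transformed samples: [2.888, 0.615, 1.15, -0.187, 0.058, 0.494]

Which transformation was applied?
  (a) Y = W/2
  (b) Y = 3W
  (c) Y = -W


Checking option (c) Y = -W:
  W = -2.888 -> Y = 2.888 ✓
  W = -0.615 -> Y = 0.615 ✓
  W = -1.15 -> Y = 1.15 ✓
All samples match this transformation.

(c) -W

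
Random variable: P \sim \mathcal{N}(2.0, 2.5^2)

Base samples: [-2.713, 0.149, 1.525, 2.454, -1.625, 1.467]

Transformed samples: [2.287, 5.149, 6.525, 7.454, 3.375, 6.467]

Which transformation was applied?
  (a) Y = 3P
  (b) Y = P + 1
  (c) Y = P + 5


Checking option (c) Y = P + 5:
  P = -2.713 -> Y = 2.287 ✓
  P = 0.149 -> Y = 5.149 ✓
  P = 1.525 -> Y = 6.525 ✓
All samples match this transformation.

(c) P + 5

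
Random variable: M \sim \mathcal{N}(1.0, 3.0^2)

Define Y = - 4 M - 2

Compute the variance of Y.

For Y = aM + b: Var(Y) = a² * Var(M)
Var(M) = 3.0^2 = 9
Var(Y) = (-4)² * 9 = 16 * 9 = 144

144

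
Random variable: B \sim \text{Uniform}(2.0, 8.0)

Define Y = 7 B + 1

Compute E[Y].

For Y = 7B + 1:
E[Y] = 7 * E[B] + 1
E[B] = (2 + 8)/2 = 5
E[Y] = 7 * 5 + 1 = 36

36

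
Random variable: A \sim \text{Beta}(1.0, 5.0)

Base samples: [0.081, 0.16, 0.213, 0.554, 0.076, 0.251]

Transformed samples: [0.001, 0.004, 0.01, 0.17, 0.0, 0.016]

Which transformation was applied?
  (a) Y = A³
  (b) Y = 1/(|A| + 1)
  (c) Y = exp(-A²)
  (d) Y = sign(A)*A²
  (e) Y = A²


Checking option (a) Y = A³:
  A = 0.081 -> Y = 0.001 ✓
  A = 0.16 -> Y = 0.004 ✓
  A = 0.213 -> Y = 0.01 ✓
All samples match this transformation.

(a) A³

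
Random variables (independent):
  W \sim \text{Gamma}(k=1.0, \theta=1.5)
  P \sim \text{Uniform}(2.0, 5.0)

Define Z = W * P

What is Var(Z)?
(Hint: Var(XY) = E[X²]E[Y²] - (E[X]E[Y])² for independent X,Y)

Var(XY) = E[X²]E[Y²] - (E[X]E[Y])²
E[W] = 1.5, Var(W) = 2.25
E[P] = 3.5, Var(P) = 0.75
E[W²] = 2.25 + 1.5² = 4.5
E[P²] = 0.75 + 3.5² = 13
Var(Z) = 4.5*13 - (1.5*3.5)²
= 58.5 - 27.5625 = 30.9375

30.9375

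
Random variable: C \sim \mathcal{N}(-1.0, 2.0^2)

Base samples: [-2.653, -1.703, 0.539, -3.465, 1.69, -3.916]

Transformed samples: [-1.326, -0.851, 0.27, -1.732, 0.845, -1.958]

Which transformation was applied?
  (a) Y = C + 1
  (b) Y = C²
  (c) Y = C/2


Checking option (c) Y = C/2:
  C = -2.653 -> Y = -1.326 ✓
  C = -1.703 -> Y = -0.851 ✓
  C = 0.539 -> Y = 0.27 ✓
All samples match this transformation.

(c) C/2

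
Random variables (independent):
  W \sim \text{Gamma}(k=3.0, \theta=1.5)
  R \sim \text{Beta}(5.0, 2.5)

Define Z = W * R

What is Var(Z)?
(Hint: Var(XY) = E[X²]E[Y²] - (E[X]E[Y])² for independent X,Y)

Var(XY) = E[X²]E[Y²] - (E[X]E[Y])²
E[W] = 4.5, Var(W) = 6.75
E[R] = 0.66666667, Var(R) = 0.026143791
E[W²] = 6.75 + 4.5² = 27
E[R²] = 0.026143791 + 0.66666667² = 0.47058824
Var(Z) = 27*0.47058824 - (4.5*0.66666667)²
= 12.705882 - 9 = 3.7058824

3.7058824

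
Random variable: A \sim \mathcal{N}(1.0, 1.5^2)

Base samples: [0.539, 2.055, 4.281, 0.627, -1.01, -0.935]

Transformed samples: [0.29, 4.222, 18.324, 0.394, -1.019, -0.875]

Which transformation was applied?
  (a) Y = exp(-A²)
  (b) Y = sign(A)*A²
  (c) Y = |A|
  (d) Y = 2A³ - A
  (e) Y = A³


Checking option (b) Y = sign(A)*A²:
  A = 0.539 -> Y = 0.29 ✓
  A = 2.055 -> Y = 4.222 ✓
  A = 4.281 -> Y = 18.324 ✓
All samples match this transformation.

(b) sign(A)*A²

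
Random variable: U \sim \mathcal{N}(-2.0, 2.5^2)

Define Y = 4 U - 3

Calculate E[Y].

For Y = 4U - 3:
E[Y] = 4 * E[U] - 3
E[U] = -2.0 = -2
E[Y] = 4 * (-2) - 3 = -11

-11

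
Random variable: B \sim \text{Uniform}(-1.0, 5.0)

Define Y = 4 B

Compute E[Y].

For Y = 4B:
E[Y] = 4 * E[B]
E[B] = (-1 + 5)/2 = 2
E[Y] = 4 * 2 = 8

8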